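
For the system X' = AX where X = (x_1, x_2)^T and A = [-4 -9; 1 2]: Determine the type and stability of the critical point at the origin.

stable improper node

A = [[-4,-9],[1,2]]; det(A-λI) = λ^2 + 2λ + 1.
repeated λ = -1 with a single eigenvector.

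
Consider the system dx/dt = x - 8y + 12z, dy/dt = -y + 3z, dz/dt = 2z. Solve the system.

x(t) = C_1e^(t) + 4C_2e^(2t) + 4C_3e^(-t), y(t) = C_2e^(2t) + C_3e^(-t), z(t) = C_2e^(2t)

Coefficient matrix A = [[1, -8, 12], [0, -1, 3], [0, 0, 2]].
det(A - λI) = 0 gives eigenvalues λ = 1, 2, -1.
For λ=1: eigenvector (1,0,0).
For λ=2: eigenvector (4,1,1).
For λ=-1: eigenvector (4,1,0).
General solution: C_1e^(t)(1,0,0) + C_2e^(2t)(4,1,1) + C_3e^(-t)(4,1,0).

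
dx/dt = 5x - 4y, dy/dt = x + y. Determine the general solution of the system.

x(t) = -2K_1e^(3t) - 2K_2te^(3t) + K_2e^(3t), y(t) = -K_1e^(3t) - K_2te^(3t) + K_2e^(3t)

Coefficient matrix A = [[5, -4], [1, 1]].
Characteristic polynomial det(A - λI) = λ^2 - 6λ + 9 = 0.
Single eigenvalue λ = 3 with algebraic multiplicity 2.
Eigenvector v = (-2,-1); generalized eigenvector w with (A-λI)w=v is (1,1).
General solution: e^(3t)[K_1·v + K_2·(t·v + w)].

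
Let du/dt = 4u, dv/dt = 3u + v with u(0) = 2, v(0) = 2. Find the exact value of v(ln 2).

32

A = [[4,0],[3,1]]; eigenvalues λ = 1, 4.
Eigenvectors: (0,1) for λ=1, (-1,-1) for λ=4.
From the initial condition, c_1 = 0, c_2 = -2.
v(ln 2) = (0)(2^1)(1) + (-2)(2^4)(-1) = 32.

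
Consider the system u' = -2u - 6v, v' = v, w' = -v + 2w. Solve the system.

u(t) = C_1e^(-2t) - 2C_2e^(t), v(t) = C_2e^(t), w(t) = C_2e^(t) + C_3e^(2t)

Coefficient matrix A = [[-2, -6, 0], [0, 1, 0], [0, -1, 2]].
det(A - λI) = 0 gives eigenvalues λ = -2, 1, 2.
For λ=-2: eigenvector (1,0,0).
For λ=1: eigenvector (-2,1,1).
For λ=2: eigenvector (0,0,1).
General solution: C_1e^(-2t)(1,0,0) + C_2e^(t)(-2,1,1) + C_3e^(2t)(0,0,1).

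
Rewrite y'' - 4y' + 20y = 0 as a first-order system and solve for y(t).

y(t) = c_1e^(2t)cos(4t) + c_2e^(2t)sin(4t)

Let x_1 = y, x_2 = y'. Then x_1' = x_2 and x_2' = -20x_1 + 4x_2.
A = [[0,1],[-20,4]]; det(A-λI) = λ^2 - 4λ + 20.
Eigenvalues λ = 2 ± 4i.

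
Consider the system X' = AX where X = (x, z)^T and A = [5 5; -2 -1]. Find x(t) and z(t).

Coefficient matrix A = [[5, 5], [-2, -1]].
Characteristic polynomial det(A - λI) = λ^2 - 4λ + 5 = 0.
Eigenvalues λ = 2 ± i (complex conjugate pair).
For λ=2+i: an eigenvector is (-1,1) - i(2,-1) = (-1 - 2i, 1 + i).
A real fundamental pair from Re and Im of e^((2+i)t)v: X_1 = e^(2t)(cos(t)·(-1,1) + sin(t)·(2,-1)), X_2 = e^(2t)(sin(t)·(-1,1) - cos(t)·(2,-1)).
General solution: c_1X_1 + c_2X_2.

x(t) = 2c_1e^(2t)sin(t) - c_1e^(2t)cos(t) - c_2e^(2t)sin(t) - 2c_2e^(2t)cos(t), z(t) = -c_1e^(2t)sin(t) + c_1e^(2t)cos(t) + c_2e^(2t)sin(t) + c_2e^(2t)cos(t)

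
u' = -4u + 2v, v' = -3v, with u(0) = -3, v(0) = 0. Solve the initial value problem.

u(t) = -3e^(-4t), v(t) = 0

Coefficient matrix A = [[-4, 2], [0, -3]].
Characteristic polynomial det(A - λI) = λ^2 + 7λ + 12 = 0.
Eigenvalues λ = -3, -4.
For λ=-3: (A-λI) row 1 is [-1, 2], so an eigenvector is (-2, -1).
For λ=-4: (A-λI) row 1 is [0, 2], so an eigenvector is (-1, 0).
General solution: c_1e^(-3t)(-2,-1) + c_2e^(-4t)(-1,0).
Applying u(0)=-3, v(0)=0 gives c_1=0, c_2=3.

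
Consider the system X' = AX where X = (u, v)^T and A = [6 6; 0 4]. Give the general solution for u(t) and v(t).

u(t) = 3c_1e^(4t) + c_2e^(6t), v(t) = -c_1e^(4t)

Coefficient matrix A = [[6, 6], [0, 4]].
Characteristic polynomial det(A - λI) = λ^2 - 10λ + 24 = 0.
Eigenvalues λ = 4, 6.
For λ=4: (A-λI) row 1 is [2, 6], so an eigenvector is (3, -1).
For λ=6: (A-λI) row 1 is [0, 6], so an eigenvector is (1, 0).
General solution: c_1e^(4t)(3,-1) + c_2e^(6t)(1,0).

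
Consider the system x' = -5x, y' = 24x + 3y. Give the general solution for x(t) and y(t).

x(t) = -K_1e^(-5t), y(t) = 3K_1e^(-5t) - K_2e^(3t)

Coefficient matrix A = [[-5, 0], [24, 3]].
Characteristic polynomial det(A - λI) = λ^2 + 2λ - 15 = 0.
Eigenvalues λ = -5, 3.
For λ=-5: (A-λI) row 2 is [24, 8], so an eigenvector is (-1, 3).
For λ=3: (A-λI) row 1 is [-8, 0], so an eigenvector is (0, -1).
General solution: K_1e^(-5t)(-1,3) + K_2e^(3t)(0,-1).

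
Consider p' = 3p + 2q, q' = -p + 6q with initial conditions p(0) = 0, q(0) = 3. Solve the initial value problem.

Coefficient matrix A = [[3, 2], [-1, 6]].
Characteristic polynomial det(A - λI) = λ^2 - 9λ + 20 = 0.
Eigenvalues λ = 4, 5.
For λ=4: (A-λI) row 1 is [-1, 2], so an eigenvector is (-2, -1).
For λ=5: (A-λI) row 1 is [-2, 2], so an eigenvector is (1, 1).
General solution: C_1e^(4t)(-2,-1) + C_2e^(5t)(1,1).
Applying p(0)=0, q(0)=3 gives C_1=3, C_2=6.

p(t) = 6e^(5t) - 6e^(4t), q(t) = 6e^(5t) - 3e^(4t)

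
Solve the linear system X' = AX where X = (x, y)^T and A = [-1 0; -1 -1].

x(t) = C_2e^(-t), y(t) = -C_1e^(-t) - C_2te^(-t)

Coefficient matrix A = [[-1, 0], [-1, -1]].
Characteristic polynomial det(A - λI) = λ^2 + 2λ + 1 = 0.
Single eigenvalue λ = -1 with algebraic multiplicity 2.
Eigenvector v = (0,-1); generalized eigenvector w with (A-λI)w=v is (1,0).
General solution: e^(-t)[C_1·v + C_2·(t·v + w)].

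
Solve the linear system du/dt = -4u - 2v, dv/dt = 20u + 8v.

Coefficient matrix A = [[-4, -2], [20, 8]].
Characteristic polynomial det(A - λI) = λ^2 - 4λ + 8 = 0.
Eigenvalues λ = 2 ± 2i (complex conjugate pair).
For λ=2+2i: an eigenvector is (-1,3) - i(0,-1) = (-1, 3 + i).
A real fundamental pair from Re and Im of e^((2+2i)t)v: X_1 = e^(2t)(cos(2t)·(-1,3) + sin(2t)·(0,-1)), X_2 = e^(2t)(sin(2t)·(-1,3) - cos(2t)·(0,-1)).
General solution: c_1X_1 + c_2X_2.

u(t) = -c_1e^(2t)cos(2t) - c_2e^(2t)sin(2t), v(t) = -c_1e^(2t)sin(2t) + 3c_1e^(2t)cos(2t) + 3c_2e^(2t)sin(2t) + c_2e^(2t)cos(2t)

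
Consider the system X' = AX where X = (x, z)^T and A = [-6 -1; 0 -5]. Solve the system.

Coefficient matrix A = [[-6, -1], [0, -5]].
Characteristic polynomial det(A - λI) = λ^2 + 11λ + 30 = 0.
Eigenvalues λ = -5, -6.
For λ=-5: (A-λI) row 1 is [-1, -1], so an eigenvector is (1, -1).
For λ=-6: (A-λI) row 1 is [0, -1], so an eigenvector is (1, 0).
General solution: c_1e^(-5t)(1,-1) + c_2e^(-6t)(1,0).

x(t) = c_1e^(-5t) + c_2e^(-6t), z(t) = -c_1e^(-5t)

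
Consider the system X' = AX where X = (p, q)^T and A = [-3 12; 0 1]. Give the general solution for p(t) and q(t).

Coefficient matrix A = [[-3, 12], [0, 1]].
Characteristic polynomial det(A - λI) = λ^2 + 2λ - 3 = 0.
Eigenvalues λ = -3, 1.
For λ=-3: (A-λI) row 1 is [0, 12], so an eigenvector is (-1, 0).
For λ=1: (A-λI) row 1 is [-4, 12], so an eigenvector is (-3, -1).
General solution: c_1e^(-3t)(-1,0) + c_2e^(t)(-3,-1).

p(t) = -c_1e^(-3t) - 3c_2e^(t), q(t) = -c_2e^(t)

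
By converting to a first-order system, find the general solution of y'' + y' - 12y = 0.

Let x_1 = y, x_2 = y'. Then x_1' = x_2 and x_2' = 12x_1 - x_2.
A = [[0,1],[12,-1]]; det(A-λI) = λ^2 + λ - 12.
Eigenvalues λ = -4, 3 with eigenvectors (1,-4), (1,3).

y(t) = c_1e^(-4t) + c_2e^(3t)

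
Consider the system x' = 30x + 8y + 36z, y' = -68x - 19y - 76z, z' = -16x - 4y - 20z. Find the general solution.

x(t) = -2c_1e^(-4t) + 8c_2e^(-3t) + c_3e^(-2t), y(t) = 4c_1e^(-4t) - 15c_2e^(-3t) - 4c_3e^(-2t), z(t) = c_1e^(-4t) - 4c_2e^(-3t)

Coefficient matrix A = [[30, 8, 36], [-68, -19, -76], [-16, -4, -20]].
det(A - λI) = 0 gives eigenvalues λ = -4, -3, -2.
For λ=-4: eigenvector (-2,4,1).
For λ=-3: eigenvector (8,-15,-4).
For λ=-2: eigenvector (1,-4,0).
General solution: c_1e^(-4t)(-2,4,1) + c_2e^(-3t)(8,-15,-4) + c_3e^(-2t)(1,-4,0).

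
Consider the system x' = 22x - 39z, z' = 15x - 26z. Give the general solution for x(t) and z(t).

x(t) = -2C_1e^(-2t)sin(3t) + 3C_1e^(-2t)cos(3t) + 3C_2e^(-2t)sin(3t) + 2C_2e^(-2t)cos(3t), z(t) = -C_1e^(-2t)sin(3t) + 2C_1e^(-2t)cos(3t) + 2C_2e^(-2t)sin(3t) + C_2e^(-2t)cos(3t)

Coefficient matrix A = [[22, -39], [15, -26]].
Characteristic polynomial det(A - λI) = λ^2 + 4λ + 13 = 0.
Eigenvalues λ = -2 ± 3i (complex conjugate pair).
For λ=-2+3i: an eigenvector is (3,2) - i(-2,-1) = (3 + 2i, 2 + i).
A real fundamental pair from Re and Im of e^((-2+3i)t)v: X_1 = e^(-2t)(cos(3t)·(3,2) + sin(3t)·(-2,-1)), X_2 = e^(-2t)(sin(3t)·(3,2) - cos(3t)·(-2,-1)).
General solution: C_1X_1 + C_2X_2.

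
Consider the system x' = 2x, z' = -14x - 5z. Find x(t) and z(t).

x(t) = C_2e^(2t), z(t) = -C_1e^(-5t) - 2C_2e^(2t)

Coefficient matrix A = [[2, 0], [-14, -5]].
Characteristic polynomial det(A - λI) = λ^2 + 3λ - 10 = 0.
Eigenvalues λ = -5, 2.
For λ=-5: (A-λI) row 1 is [7, 0], so an eigenvector is (0, -1).
For λ=2: (A-λI) row 2 is [-14, -7], so an eigenvector is (1, -2).
General solution: C_1e^(-5t)(0,-1) + C_2e^(2t)(1,-2).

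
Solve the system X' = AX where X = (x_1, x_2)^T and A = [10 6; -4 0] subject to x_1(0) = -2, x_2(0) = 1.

Coefficient matrix A = [[10, 6], [-4, 0]].
Characteristic polynomial det(A - λI) = λ^2 - 10λ + 24 = 0.
Eigenvalues λ = 4, 6.
For λ=4: (A-λI) row 1 is [6, 6], so an eigenvector is (-1, 1).
For λ=6: (A-λI) row 1 is [4, 6], so an eigenvector is (-3, 2).
General solution: C_1e^(4t)(-1,1) + C_2e^(6t)(-3,2).
Applying x_1(0)=-2, x_2(0)=1 gives C_1=-1, C_2=1.

x_1(t) = -3e^(6t) + e^(4t), x_2(t) = 2e^(6t) - e^(4t)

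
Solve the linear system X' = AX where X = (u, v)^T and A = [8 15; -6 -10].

Coefficient matrix A = [[8, 15], [-6, -10]].
Characteristic polynomial det(A - λI) = λ^2 + 2λ + 10 = 0.
Eigenvalues λ = -1 ± 3i (complex conjugate pair).
For λ=-1+3i: an eigenvector is (1,-1) - i(-2,1) = (1 + 2i, -1 - i).
A real fundamental pair from Re and Im of e^((-1+3i)t)v: X_1 = e^(-t)(cos(3t)·(1,-1) + sin(3t)·(-2,1)), X_2 = e^(-t)(sin(3t)·(1,-1) - cos(3t)·(-2,1)).
General solution: C_1X_1 + C_2X_2.

u(t) = -2C_1e^(-t)sin(3t) + C_1e^(-t)cos(3t) + C_2e^(-t)sin(3t) + 2C_2e^(-t)cos(3t), v(t) = C_1e^(-t)sin(3t) - C_1e^(-t)cos(3t) - C_2e^(-t)sin(3t) - C_2e^(-t)cos(3t)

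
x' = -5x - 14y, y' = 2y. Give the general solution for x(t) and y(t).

x(t) = C_1e^(-5t) - 2C_2e^(2t), y(t) = C_2e^(2t)

Coefficient matrix A = [[-5, -14], [0, 2]].
Characteristic polynomial det(A - λI) = λ^2 + 3λ - 10 = 0.
Eigenvalues λ = -5, 2.
For λ=-5: (A-λI) row 1 is [0, -14], so an eigenvector is (1, 0).
For λ=2: (A-λI) row 1 is [-7, -14], so an eigenvector is (-2, 1).
General solution: C_1e^(-5t)(1,0) + C_2e^(2t)(-2,1).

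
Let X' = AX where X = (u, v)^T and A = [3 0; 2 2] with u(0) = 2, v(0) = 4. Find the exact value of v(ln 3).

108

A = [[3,0],[2,2]]; eigenvalues λ = 2, 3.
Eigenvectors: (0,-1) for λ=2, (1,2) for λ=3.
From the initial condition, c_1 = 0, c_2 = 2.
v(ln 3) = (0)(3^2)(-1) + (2)(3^3)(2) = 108.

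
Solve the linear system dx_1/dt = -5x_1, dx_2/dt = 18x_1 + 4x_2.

Coefficient matrix A = [[-5, 0], [18, 4]].
Characteristic polynomial det(A - λI) = λ^2 + λ - 20 = 0.
Eigenvalues λ = -5, 4.
For λ=-5: (A-λI) row 2 is [18, 9], so an eigenvector is (-1, 2).
For λ=4: (A-λI) row 1 is [-9, 0], so an eigenvector is (0, 1).
General solution: K_1e^(-5t)(-1,2) + K_2e^(4t)(0,1).

x_1(t) = -K_1e^(-5t), x_2(t) = 2K_1e^(-5t) + K_2e^(4t)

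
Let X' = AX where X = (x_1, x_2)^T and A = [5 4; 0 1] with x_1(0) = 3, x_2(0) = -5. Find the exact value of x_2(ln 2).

A = [[5,4],[0,1]]; eigenvalues λ = 1, 5.
Eigenvectors: (1,-1) for λ=1, (-1,0) for λ=5.
From the initial condition, c_1 = 5, c_2 = 2.
x_2(ln 2) = (5)(2^1)(-1) + (2)(2^5)(0) = -10.

-10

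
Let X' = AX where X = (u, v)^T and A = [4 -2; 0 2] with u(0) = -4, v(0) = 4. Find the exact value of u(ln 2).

A = [[4,-2],[0,2]]; eigenvalues λ = 2, 4.
Eigenvectors: (-1,-1) for λ=2, (1,0) for λ=4.
From the initial condition, c_1 = -4, c_2 = -8.
u(ln 2) = (-4)(2^2)(-1) + (-8)(2^4)(1) = -112.

-112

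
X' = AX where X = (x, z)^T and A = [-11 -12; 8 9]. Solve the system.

Coefficient matrix A = [[-11, -12], [8, 9]].
Characteristic polynomial det(A - λI) = λ^2 + 2λ - 3 = 0.
Eigenvalues λ = 1, -3.
For λ=1: (A-λI) row 1 is [-12, -12], so an eigenvector is (1, -1).
For λ=-3: (A-λI) row 1 is [-8, -12], so an eigenvector is (3, -2).
General solution: c_1e^(t)(1,-1) + c_2e^(-3t)(3,-2).

x(t) = c_1e^(t) + 3c_2e^(-3t), z(t) = -c_1e^(t) - 2c_2e^(-3t)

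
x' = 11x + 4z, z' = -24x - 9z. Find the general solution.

Coefficient matrix A = [[11, 4], [-24, -9]].
Characteristic polynomial det(A - λI) = λ^2 - 2λ - 3 = 0.
Eigenvalues λ = 3, -1.
For λ=3: (A-λI) row 1 is [8, 4], so an eigenvector is (1, -2).
For λ=-1: (A-λI) row 1 is [12, 4], so an eigenvector is (-1, 3).
General solution: C_1e^(3t)(1,-2) + C_2e^(-t)(-1,3).

x(t) = C_1e^(3t) - C_2e^(-t), z(t) = -2C_1e^(3t) + 3C_2e^(-t)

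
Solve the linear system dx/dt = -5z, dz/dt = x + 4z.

x(t) = 2K_1e^(2t)sin(t) - K_1e^(2t)cos(t) - K_2e^(2t)sin(t) - 2K_2e^(2t)cos(t), z(t) = -K_1e^(2t)sin(t) + K_2e^(2t)cos(t)

Coefficient matrix A = [[0, -5], [1, 4]].
Characteristic polynomial det(A - λI) = λ^2 - 4λ + 5 = 0.
Eigenvalues λ = 2 ± i (complex conjugate pair).
For λ=2+i: an eigenvector is (-1,0) - i(2,-1) = (-1 - 2i, 0 + i).
A real fundamental pair from Re and Im of e^((2+i)t)v: X_1 = e^(2t)(cos(t)·(-1,0) + sin(t)·(2,-1)), X_2 = e^(2t)(sin(t)·(-1,0) - cos(t)·(2,-1)).
General solution: K_1X_1 + K_2X_2.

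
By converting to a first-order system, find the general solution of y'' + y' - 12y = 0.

Let x_1 = y, x_2 = y'. Then x_1' = x_2 and x_2' = 12x_1 - x_2.
A = [[0,1],[12,-1]]; det(A-λI) = λ^2 + λ - 12.
Eigenvalues λ = 3, -4 with eigenvectors (1,3), (1,-4).

y(t) = K_1e^(3t) + K_2e^(-4t)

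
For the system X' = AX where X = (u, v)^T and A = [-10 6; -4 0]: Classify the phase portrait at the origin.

stable node

A = [[-10,6],[-4,0]]; det(A-λI) = λ^2 + 10λ + 24.
λ = -6, -4: both negative.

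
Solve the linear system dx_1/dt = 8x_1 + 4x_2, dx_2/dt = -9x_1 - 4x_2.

x_1(t) = -2C_1e^(2t) - 2C_2te^(2t) + C_2e^(2t), x_2(t) = 3C_1e^(2t) + 3C_2te^(2t) - 2C_2e^(2t)

Coefficient matrix A = [[8, 4], [-9, -4]].
Characteristic polynomial det(A - λI) = λ^2 - 4λ + 4 = 0.
Single eigenvalue λ = 2 with algebraic multiplicity 2.
Eigenvector v = (-2,3); generalized eigenvector w with (A-λI)w=v is (1,-2).
General solution: e^(2t)[C_1·v + C_2·(t·v + w)].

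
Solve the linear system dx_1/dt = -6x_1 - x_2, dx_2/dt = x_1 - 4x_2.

Coefficient matrix A = [[-6, -1], [1, -4]].
Characteristic polynomial det(A - λI) = λ^2 + 10λ + 25 = 0.
Single eigenvalue λ = -5 with algebraic multiplicity 2.
Eigenvector v = (1,-1); generalized eigenvector w with (A-λI)w=v is (-1,0).
General solution: e^(-5t)[C_1·v + C_2·(t·v + w)].

x_1(t) = C_1e^(-5t) + C_2te^(-5t) - C_2e^(-5t), x_2(t) = -C_1e^(-5t) - C_2te^(-5t)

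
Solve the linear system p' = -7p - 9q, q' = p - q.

p(t) = -3K_1e^(-4t) - 3K_2te^(-4t) + K_2e^(-4t), q(t) = K_1e^(-4t) + K_2te^(-4t)

Coefficient matrix A = [[-7, -9], [1, -1]].
Characteristic polynomial det(A - λI) = λ^2 + 8λ + 16 = 0.
Single eigenvalue λ = -4 with algebraic multiplicity 2.
Eigenvector v = (-3,1); generalized eigenvector w with (A-λI)w=v is (1,0).
General solution: e^(-4t)[K_1·v + K_2·(t·v + w)].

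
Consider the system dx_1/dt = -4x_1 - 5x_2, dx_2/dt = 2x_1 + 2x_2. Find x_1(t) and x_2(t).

x_1(t) = -C_1e^(-t)sin(t) + 2C_1e^(-t)cos(t) + 2C_2e^(-t)sin(t) + C_2e^(-t)cos(t), x_2(t) = C_1e^(-t)sin(t) - C_1e^(-t)cos(t) - C_2e^(-t)sin(t) - C_2e^(-t)cos(t)

Coefficient matrix A = [[-4, -5], [2, 2]].
Characteristic polynomial det(A - λI) = λ^2 + 2λ + 2 = 0.
Eigenvalues λ = -1 ± i (complex conjugate pair).
For λ=-1+i: an eigenvector is (2,-1) - i(-1,1) = (2 + i, -1 - i).
A real fundamental pair from Re and Im of e^((-1+i)t)v: X_1 = e^(-t)(cos(t)·(2,-1) + sin(t)·(-1,1)), X_2 = e^(-t)(sin(t)·(2,-1) - cos(t)·(-1,1)).
General solution: C_1X_1 + C_2X_2.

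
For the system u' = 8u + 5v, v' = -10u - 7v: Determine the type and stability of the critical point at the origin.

saddle

A = [[8,5],[-10,-7]]; det(A-λI) = λ^2 - λ - 6.
λ = -2, 3: opposite signs.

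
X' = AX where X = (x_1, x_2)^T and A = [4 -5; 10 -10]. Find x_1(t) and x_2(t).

Coefficient matrix A = [[4, -5], [10, -10]].
Characteristic polynomial det(A - λI) = λ^2 + 6λ + 10 = 0.
Eigenvalues λ = -3 ± i (complex conjugate pair).
For λ=-3+i: an eigenvector is (-1,-1) - i(-2,-3) = (-1 + 2i, -1 + 3i).
A real fundamental pair from Re and Im of e^((-3+i)t)v: X_1 = e^(-3t)(cos(t)·(-1,-1) + sin(t)·(-2,-3)), X_2 = e^(-3t)(sin(t)·(-1,-1) - cos(t)·(-2,-3)).
General solution: C_1X_1 + C_2X_2.

x_1(t) = -2C_1e^(-3t)sin(t) - C_1e^(-3t)cos(t) - C_2e^(-3t)sin(t) + 2C_2e^(-3t)cos(t), x_2(t) = -3C_1e^(-3t)sin(t) - C_1e^(-3t)cos(t) - C_2e^(-3t)sin(t) + 3C_2e^(-3t)cos(t)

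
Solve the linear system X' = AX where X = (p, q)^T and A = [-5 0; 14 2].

Coefficient matrix A = [[-5, 0], [14, 2]].
Characteristic polynomial det(A - λI) = λ^2 + 3λ - 10 = 0.
Eigenvalues λ = 2, -5.
For λ=2: (A-λI) row 1 is [-7, 0], so an eigenvector is (0, -1).
For λ=-5: (A-λI) row 2 is [14, 7], so an eigenvector is (1, -2).
General solution: C_1e^(2t)(0,-1) + C_2e^(-5t)(1,-2).

p(t) = C_2e^(-5t), q(t) = -C_1e^(2t) - 2C_2e^(-5t)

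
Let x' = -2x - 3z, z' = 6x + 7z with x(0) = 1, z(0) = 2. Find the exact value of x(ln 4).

A = [[-2,-3],[6,7]]; eigenvalues λ = 4, 1.
Eigenvectors: (-1,2) for λ=4, (1,-1) for λ=1.
From the initial condition, c_1 = 3, c_2 = 4.
x(ln 4) = (3)(4^4)(-1) + (4)(4^1)(1) = -752.

-752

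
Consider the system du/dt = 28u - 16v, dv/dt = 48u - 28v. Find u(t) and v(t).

u(t) = -c_1e^(-4t) + 2c_2e^(4t), v(t) = -2c_1e^(-4t) + 3c_2e^(4t)

Coefficient matrix A = [[28, -16], [48, -28]].
Characteristic polynomial det(A - λI) = λ^2 - 16 = 0.
Eigenvalues λ = -4, 4.
For λ=-4: (A-λI) row 1 is [32, -16], so an eigenvector is (-1, -2).
For λ=4: (A-λI) row 1 is [24, -16], so an eigenvector is (2, 3).
General solution: c_1e^(-4t)(-1,-2) + c_2e^(4t)(2,3).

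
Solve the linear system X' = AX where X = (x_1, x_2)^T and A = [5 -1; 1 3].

x_1(t) = -C_1e^(4t) - C_2te^(4t) - 2C_2e^(4t), x_2(t) = -C_1e^(4t) - C_2te^(4t) - C_2e^(4t)

Coefficient matrix A = [[5, -1], [1, 3]].
Characteristic polynomial det(A - λI) = λ^2 - 8λ + 16 = 0.
Single eigenvalue λ = 4 with algebraic multiplicity 2.
Eigenvector v = (-1,-1); generalized eigenvector w with (A-λI)w=v is (-2,-1).
General solution: e^(4t)[C_1·v + C_2·(t·v + w)].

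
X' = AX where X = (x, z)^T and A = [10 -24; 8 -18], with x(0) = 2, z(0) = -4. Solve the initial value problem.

x(t) = 32e^(-2t) - 30e^(-6t), z(t) = 16e^(-2t) - 20e^(-6t)

Coefficient matrix A = [[10, -24], [8, -18]].
Characteristic polynomial det(A - λI) = λ^2 + 8λ + 12 = 0.
Eigenvalues λ = -2, -6.
For λ=-2: (A-λI) row 1 is [12, -24], so an eigenvector is (2, 1).
For λ=-6: (A-λI) row 1 is [16, -24], so an eigenvector is (3, 2).
General solution: C_1e^(-2t)(2,1) + C_2e^(-6t)(3,2).
Applying x(0)=2, z(0)=-4 gives C_1=16, C_2=-10.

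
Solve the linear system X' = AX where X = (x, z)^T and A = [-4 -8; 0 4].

x(t) = K_1e^(-4t) - K_2e^(4t), z(t) = K_2e^(4t)

Coefficient matrix A = [[-4, -8], [0, 4]].
Characteristic polynomial det(A - λI) = λ^2 - 16 = 0.
Eigenvalues λ = -4, 4.
For λ=-4: (A-λI) row 1 is [0, -8], so an eigenvector is (1, 0).
For λ=4: (A-λI) row 1 is [-8, -8], so an eigenvector is (-1, 1).
General solution: K_1e^(-4t)(1,0) + K_2e^(4t)(-1,1).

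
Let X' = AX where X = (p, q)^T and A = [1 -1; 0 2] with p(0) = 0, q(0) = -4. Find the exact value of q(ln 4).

-64

A = [[1,-1],[0,2]]; eigenvalues λ = 1, 2.
Eigenvectors: (-1,0) for λ=1, (1,-1) for λ=2.
From the initial condition, c_1 = 4, c_2 = 4.
q(ln 4) = (4)(4^1)(0) + (4)(4^2)(-1) = -64.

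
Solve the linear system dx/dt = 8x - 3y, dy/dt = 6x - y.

x(t) = c_1e^(2t) + c_2e^(5t), y(t) = 2c_1e^(2t) + c_2e^(5t)

Coefficient matrix A = [[8, -3], [6, -1]].
Characteristic polynomial det(A - λI) = λ^2 - 7λ + 10 = 0.
Eigenvalues λ = 2, 5.
For λ=2: (A-λI) row 1 is [6, -3], so an eigenvector is (1, 2).
For λ=5: (A-λI) row 1 is [3, -3], so an eigenvector is (1, 1).
General solution: c_1e^(2t)(1,2) + c_2e^(5t)(1,1).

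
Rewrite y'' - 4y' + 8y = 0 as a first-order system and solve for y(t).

Let x_1 = y, x_2 = y'. Then x_1' = x_2 and x_2' = -8x_1 + 4x_2.
A = [[0,1],[-8,4]]; det(A-λI) = λ^2 - 4λ + 8.
Eigenvalues λ = 2 ± 2i.

y(t) = c_1e^(2t)cos(2t) + c_2e^(2t)sin(2t)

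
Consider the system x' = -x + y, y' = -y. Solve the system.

x(t) = c_1e^(-t) + c_2te^(-t) + 2c_2e^(-t), y(t) = c_2e^(-t)

Coefficient matrix A = [[-1, 1], [0, -1]].
Characteristic polynomial det(A - λI) = λ^2 + 2λ + 1 = 0.
Single eigenvalue λ = -1 with algebraic multiplicity 2.
Eigenvector v = (1,0); generalized eigenvector w with (A-λI)w=v is (2,1).
General solution: e^(-t)[c_1·v + c_2·(t·v + w)].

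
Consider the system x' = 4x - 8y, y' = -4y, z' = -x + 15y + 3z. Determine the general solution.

Coefficient matrix A = [[4, -8, 0], [0, -4, 0], [-1, 15, 3]].
det(A - λI) = 0 gives eigenvalues λ = 4, -4, 3.
For λ=4: eigenvector (1,0,-1).
For λ=-4: eigenvector (1,1,-2).
For λ=3: eigenvector (0,0,1).
General solution: C_1e^(4t)(1,0,-1) + C_2e^(-4t)(1,1,-2) + C_3e^(3t)(0,0,1).

x(t) = C_1e^(4t) + C_2e^(-4t), y(t) = C_2e^(-4t), z(t) = -C_1e^(4t) - 2C_2e^(-4t) + C_3e^(3t)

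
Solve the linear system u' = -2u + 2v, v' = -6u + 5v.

Coefficient matrix A = [[-2, 2], [-6, 5]].
Characteristic polynomial det(A - λI) = λ^2 - 3λ + 2 = 0.
Eigenvalues λ = 1, 2.
For λ=1: (A-λI) row 1 is [-3, 2], so an eigenvector is (-2, -3).
For λ=2: (A-λI) row 1 is [-4, 2], so an eigenvector is (1, 2).
General solution: c_1e^(t)(-2,-3) + c_2e^(2t)(1,2).

u(t) = -2c_1e^(t) + c_2e^(2t), v(t) = -3c_1e^(t) + 2c_2e^(2t)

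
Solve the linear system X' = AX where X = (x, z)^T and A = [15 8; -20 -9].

Coefficient matrix A = [[15, 8], [-20, -9]].
Characteristic polynomial det(A - λI) = λ^2 - 6λ + 25 = 0.
Eigenvalues λ = 3 ± 4i (complex conjugate pair).
For λ=3+4i: an eigenvector is (-1,1) - i(-1,2) = (-1 + i, 1 - 2i).
A real fundamental pair from Re and Im of e^((3+4i)t)v: X_1 = e^(3t)(cos(4t)·(-1,1) + sin(4t)·(-1,2)), X_2 = e^(3t)(sin(4t)·(-1,1) - cos(4t)·(-1,2)).
General solution: c_1X_1 + c_2X_2.

x(t) = -c_1e^(3t)sin(4t) - c_1e^(3t)cos(4t) - c_2e^(3t)sin(4t) + c_2e^(3t)cos(4t), z(t) = 2c_1e^(3t)sin(4t) + c_1e^(3t)cos(4t) + c_2e^(3t)sin(4t) - 2c_2e^(3t)cos(4t)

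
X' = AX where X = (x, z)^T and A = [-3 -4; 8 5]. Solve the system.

Coefficient matrix A = [[-3, -4], [8, 5]].
Characteristic polynomial det(A - λI) = λ^2 - 2λ + 17 = 0.
Eigenvalues λ = 1 ± 4i (complex conjugate pair).
For λ=1+4i: an eigenvector is (0,1) - i(-1,1) = (0 + i, 1 - i).
A real fundamental pair from Re and Im of e^((1+4i)t)v: X_1 = e^(t)(cos(4t)·(0,1) + sin(4t)·(-1,1)), X_2 = e^(t)(sin(4t)·(0,1) - cos(4t)·(-1,1)).
General solution: c_1X_1 + c_2X_2.

x(t) = -c_1e^(t)sin(4t) + c_2e^(t)cos(4t), z(t) = c_1e^(t)sin(4t) + c_1e^(t)cos(4t) + c_2e^(t)sin(4t) - c_2e^(t)cos(4t)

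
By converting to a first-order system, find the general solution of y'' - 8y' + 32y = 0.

y(t) = c_1e^(4t)cos(4t) + c_2e^(4t)sin(4t)

Let x_1 = y, x_2 = y'. Then x_1' = x_2 and x_2' = -32x_1 + 8x_2.
A = [[0,1],[-32,8]]; det(A-λI) = λ^2 - 8λ + 32.
Eigenvalues λ = 4 ± 4i.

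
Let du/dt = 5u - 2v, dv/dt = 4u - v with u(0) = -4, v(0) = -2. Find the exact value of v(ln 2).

A = [[5,-2],[4,-1]]; eigenvalues λ = 1, 3.
Eigenvectors: (1,2) for λ=1, (1,1) for λ=3.
From the initial condition, c_1 = 2, c_2 = -6.
v(ln 2) = (2)(2^1)(2) + (-6)(2^3)(1) = -40.

-40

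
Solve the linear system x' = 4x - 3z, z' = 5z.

x(t) = -c_1e^(4t) + 3c_2e^(5t), z(t) = -c_2e^(5t)

Coefficient matrix A = [[4, -3], [0, 5]].
Characteristic polynomial det(A - λI) = λ^2 - 9λ + 20 = 0.
Eigenvalues λ = 4, 5.
For λ=4: (A-λI) row 1 is [0, -3], so an eigenvector is (-1, 0).
For λ=5: (A-λI) row 1 is [-1, -3], so an eigenvector is (3, -1).
General solution: c_1e^(4t)(-1,0) + c_2e^(5t)(3,-1).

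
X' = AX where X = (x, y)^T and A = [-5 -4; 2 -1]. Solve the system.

Coefficient matrix A = [[-5, -4], [2, -1]].
Characteristic polynomial det(A - λI) = λ^2 + 6λ + 13 = 0.
Eigenvalues λ = -3 ± 2i (complex conjugate pair).
For λ=-3+2i: an eigenvector is (-1,1) - i(-1,0) = (-1 + i, 1).
A real fundamental pair from Re and Im of e^((-3+2i)t)v: X_1 = e^(-3t)(cos(2t)·(-1,1) + sin(2t)·(-1,0)), X_2 = e^(-3t)(sin(2t)·(-1,1) - cos(2t)·(-1,0)).
General solution: c_1X_1 + c_2X_2.

x(t) = -c_1e^(-3t)sin(2t) - c_1e^(-3t)cos(2t) - c_2e^(-3t)sin(2t) + c_2e^(-3t)cos(2t), y(t) = c_1e^(-3t)cos(2t) + c_2e^(-3t)sin(2t)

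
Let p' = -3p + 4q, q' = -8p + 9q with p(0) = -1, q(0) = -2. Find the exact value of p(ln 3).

-243

A = [[-3,4],[-8,9]]; eigenvalues λ = 1, 5.
Eigenvectors: (1,1) for λ=1, (-1,-2) for λ=5.
From the initial condition, c_1 = 0, c_2 = 1.
p(ln 3) = (0)(3^1)(1) + (1)(3^5)(-1) = -243.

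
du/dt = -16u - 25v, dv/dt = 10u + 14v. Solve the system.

Coefficient matrix A = [[-16, -25], [10, 14]].
Characteristic polynomial det(A - λI) = λ^2 + 2λ + 26 = 0.
Eigenvalues λ = -1 ± 5i (complex conjugate pair).
For λ=-1+5i: an eigenvector is (1,-1) - i(2,-1) = (1 - 2i, -1 + i).
A real fundamental pair from Re and Im of e^((-1+5i)t)v: X_1 = e^(-t)(cos(5t)·(1,-1) + sin(5t)·(2,-1)), X_2 = e^(-t)(sin(5t)·(1,-1) - cos(5t)·(2,-1)).
General solution: c_1X_1 + c_2X_2.

u(t) = 2c_1e^(-t)sin(5t) + c_1e^(-t)cos(5t) + c_2e^(-t)sin(5t) - 2c_2e^(-t)cos(5t), v(t) = -c_1e^(-t)sin(5t) - c_1e^(-t)cos(5t) - c_2e^(-t)sin(5t) + c_2e^(-t)cos(5t)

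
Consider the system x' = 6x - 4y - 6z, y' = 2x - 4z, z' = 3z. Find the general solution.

x(t) = 2K_1e^(3t) - 2K_2e^(4t) + K_3e^(2t), y(t) = -K_2e^(4t) + K_3e^(2t), z(t) = K_1e^(3t)

Coefficient matrix A = [[6, -4, -6], [2, 0, -4], [0, 0, 3]].
det(A - λI) = 0 gives eigenvalues λ = 3, 4, 2.
For λ=3: eigenvector (2,0,1).
For λ=4: eigenvector (-2,-1,0).
For λ=2: eigenvector (1,1,0).
General solution: K_1e^(3t)(2,0,1) + K_2e^(4t)(-2,-1,0) + K_3e^(2t)(1,1,0).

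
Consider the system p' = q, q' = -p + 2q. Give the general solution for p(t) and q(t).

Coefficient matrix A = [[0, 1], [-1, 2]].
Characteristic polynomial det(A - λI) = λ^2 - 2λ + 1 = 0.
Single eigenvalue λ = 1 with algebraic multiplicity 2.
Eigenvector v = (1,1); generalized eigenvector w with (A-λI)w=v is (-3,-2).
General solution: e^(t)[C_1·v + C_2·(t·v + w)].

p(t) = C_1e^(t) + C_2te^(t) - 3C_2e^(t), q(t) = C_1e^(t) + C_2te^(t) - 2C_2e^(t)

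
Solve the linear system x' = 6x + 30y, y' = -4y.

x(t) = -K_1e^(6t) - 3K_2e^(-4t), y(t) = K_2e^(-4t)

Coefficient matrix A = [[6, 30], [0, -4]].
Characteristic polynomial det(A - λI) = λ^2 - 2λ - 24 = 0.
Eigenvalues λ = 6, -4.
For λ=6: (A-λI) row 1 is [0, 30], so an eigenvector is (-1, 0).
For λ=-4: (A-λI) row 1 is [10, 30], so an eigenvector is (-3, 1).
General solution: K_1e^(6t)(-1,0) + K_2e^(-4t)(-3,1).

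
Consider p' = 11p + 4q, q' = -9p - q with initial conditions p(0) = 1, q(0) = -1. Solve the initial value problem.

Coefficient matrix A = [[11, 4], [-9, -1]].
Characteristic polynomial det(A - λI) = λ^2 - 10λ + 25 = 0.
Single eigenvalue λ = 5 with algebraic multiplicity 2.
Eigenvector v = (-2,3); generalized eigenvector w with (A-λI)w=v is (-1,1).
General solution: e^(5t)[K_1·v + K_2·(t·v + w)].
Applying p(0)=1, q(0)=-1 gives K_1=0, K_2=-1.

p(t) = 2te^(5t) + e^(5t), q(t) = -3te^(5t) - e^(5t)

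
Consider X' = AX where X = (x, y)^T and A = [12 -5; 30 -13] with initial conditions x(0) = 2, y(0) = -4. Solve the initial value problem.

Coefficient matrix A = [[12, -5], [30, -13]].
Characteristic polynomial det(A - λI) = λ^2 + λ - 6 = 0.
Eigenvalues λ = -3, 2.
For λ=-3: (A-λI) row 1 is [15, -5], so an eigenvector is (1, 3).
For λ=2: (A-λI) row 1 is [10, -5], so an eigenvector is (1, 2).
General solution: c_1e^(-3t)(1,3) + c_2e^(2t)(1,2).
Applying x(0)=2, y(0)=-4 gives c_1=-8, c_2=10.

x(t) = 10e^(2t) - 8e^(-3t), y(t) = 20e^(2t) - 24e^(-3t)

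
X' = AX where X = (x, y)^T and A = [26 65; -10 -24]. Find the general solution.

x(t) = 2C_1e^(t)sin(5t) + 3C_1e^(t)cos(5t) + 3C_2e^(t)sin(5t) - 2C_2e^(t)cos(5t), y(t) = -C_1e^(t)sin(5t) - C_1e^(t)cos(5t) - C_2e^(t)sin(5t) + C_2e^(t)cos(5t)

Coefficient matrix A = [[26, 65], [-10, -24]].
Characteristic polynomial det(A - λI) = λ^2 - 2λ + 26 = 0.
Eigenvalues λ = 1 ± 5i (complex conjugate pair).
For λ=1+5i: an eigenvector is (3,-1) - i(2,-1) = (3 - 2i, -1 + i).
A real fundamental pair from Re and Im of e^((1+5i)t)v: X_1 = e^(t)(cos(5t)·(3,-1) + sin(5t)·(2,-1)), X_2 = e^(t)(sin(5t)·(3,-1) - cos(5t)·(2,-1)).
General solution: C_1X_1 + C_2X_2.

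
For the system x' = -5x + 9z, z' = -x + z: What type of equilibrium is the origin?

A = [[-5,9],[-1,1]]; det(A-λI) = λ^2 + 4λ + 4.
repeated λ = -2 with a single eigenvector.

stable improper node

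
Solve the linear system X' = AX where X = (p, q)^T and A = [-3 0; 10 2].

p(t) = -K_1e^(-3t), q(t) = 2K_1e^(-3t) - K_2e^(2t)

Coefficient matrix A = [[-3, 0], [10, 2]].
Characteristic polynomial det(A - λI) = λ^2 + λ - 6 = 0.
Eigenvalues λ = -3, 2.
For λ=-3: (A-λI) row 2 is [10, 5], so an eigenvector is (-1, 2).
For λ=2: (A-λI) row 1 is [-5, 0], so an eigenvector is (0, -1).
General solution: K_1e^(-3t)(-1,2) + K_2e^(2t)(0,-1).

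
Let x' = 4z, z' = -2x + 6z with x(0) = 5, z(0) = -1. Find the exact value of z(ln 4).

A = [[0,4],[-2,6]]; eigenvalues λ = 2, 4.
Eigenvectors: (-2,-1) for λ=2, (1,1) for λ=4.
From the initial condition, c_1 = -6, c_2 = -7.
z(ln 4) = (-6)(4^2)(-1) + (-7)(4^4)(1) = -1696.

-1696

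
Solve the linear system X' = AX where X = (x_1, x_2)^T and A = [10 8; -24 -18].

Coefficient matrix A = [[10, 8], [-24, -18]].
Characteristic polynomial det(A - λI) = λ^2 + 8λ + 12 = 0.
Eigenvalues λ = -6, -2.
For λ=-6: (A-λI) row 1 is [16, 8], so an eigenvector is (-1, 2).
For λ=-2: (A-λI) row 1 is [12, 8], so an eigenvector is (2, -3).
General solution: c_1e^(-6t)(-1,2) + c_2e^(-2t)(2,-3).

x_1(t) = -c_1e^(-6t) + 2c_2e^(-2t), x_2(t) = 2c_1e^(-6t) - 3c_2e^(-2t)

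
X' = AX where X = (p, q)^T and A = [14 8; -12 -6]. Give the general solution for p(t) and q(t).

Coefficient matrix A = [[14, 8], [-12, -6]].
Characteristic polynomial det(A - λI) = λ^2 - 8λ + 12 = 0.
Eigenvalues λ = 6, 2.
For λ=6: (A-λI) row 1 is [8, 8], so an eigenvector is (1, -1).
For λ=2: (A-λI) row 1 is [12, 8], so an eigenvector is (2, -3).
General solution: c_1e^(6t)(1,-1) + c_2e^(2t)(2,-3).

p(t) = c_1e^(6t) + 2c_2e^(2t), q(t) = -c_1e^(6t) - 3c_2e^(2t)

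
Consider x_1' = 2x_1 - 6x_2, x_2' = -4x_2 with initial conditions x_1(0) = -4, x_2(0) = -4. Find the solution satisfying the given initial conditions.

Coefficient matrix A = [[2, -6], [0, -4]].
Characteristic polynomial det(A - λI) = λ^2 + 2λ - 8 = 0.
Eigenvalues λ = 2, -4.
For λ=2: (A-λI) row 1 is [0, -6], so an eigenvector is (-1, 0).
For λ=-4: (A-λI) row 1 is [6, -6], so an eigenvector is (1, 1).
General solution: K_1e^(2t)(-1,0) + K_2e^(-4t)(1,1).
Applying x_1(0)=-4, x_2(0)=-4 gives K_1=0, K_2=-4.

x_1(t) = -4e^(-4t), x_2(t) = -4e^(-4t)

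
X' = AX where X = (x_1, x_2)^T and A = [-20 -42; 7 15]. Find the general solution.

x_1(t) = -2K_1e^(t) - 3K_2e^(-6t), x_2(t) = K_1e^(t) + K_2e^(-6t)

Coefficient matrix A = [[-20, -42], [7, 15]].
Characteristic polynomial det(A - λI) = λ^2 + 5λ - 6 = 0.
Eigenvalues λ = 1, -6.
For λ=1: (A-λI) row 1 is [-21, -42], so an eigenvector is (-2, 1).
For λ=-6: (A-λI) row 1 is [-14, -42], so an eigenvector is (-3, 1).
General solution: K_1e^(t)(-2,1) + K_2e^(-6t)(-3,1).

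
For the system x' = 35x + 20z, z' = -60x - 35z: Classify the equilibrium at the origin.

A = [[35,20],[-60,-35]]; det(A-λI) = λ^2 - 25.
λ = 5, -5: opposite signs.

saddle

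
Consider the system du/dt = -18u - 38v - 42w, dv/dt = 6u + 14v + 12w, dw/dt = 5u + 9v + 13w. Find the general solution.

u(t) = -9K_1e^(4t) + 4K_2e^(2t) - 2K_3e^(3t), v(t) = 3K_1e^(4t) - K_2e^(2t), w(t) = 2K_1e^(4t) - K_2e^(2t) + K_3e^(3t)

Coefficient matrix A = [[-18, -38, -42], [6, 14, 12], [5, 9, 13]].
det(A - λI) = 0 gives eigenvalues λ = 4, 2, 3.
For λ=4: eigenvector (-9,3,2).
For λ=2: eigenvector (4,-1,-1).
For λ=3: eigenvector (-2,0,1).
General solution: K_1e^(4t)(-9,3,2) + K_2e^(2t)(4,-1,-1) + K_3e^(3t)(-2,0,1).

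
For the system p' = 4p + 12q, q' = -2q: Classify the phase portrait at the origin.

A = [[4,12],[0,-2]]; det(A-λI) = λ^2 - 2λ - 8.
λ = -2, 4: opposite signs.

saddle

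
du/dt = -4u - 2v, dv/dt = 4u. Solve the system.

Coefficient matrix A = [[-4, -2], [4, 0]].
Characteristic polynomial det(A - λI) = λ^2 + 4λ + 8 = 0.
Eigenvalues λ = -2 ± 2i (complex conjugate pair).
For λ=-2+2i: an eigenvector is (-1,1) - i(0,-1) = (-1, 1 + i).
A real fundamental pair from Re and Im of e^((-2+2i)t)v: X_1 = e^(-2t)(cos(2t)·(-1,1) + sin(2t)·(0,-1)), X_2 = e^(-2t)(sin(2t)·(-1,1) - cos(2t)·(0,-1)).
General solution: K_1X_1 + K_2X_2.

u(t) = -K_1e^(-2t)cos(2t) - K_2e^(-2t)sin(2t), v(t) = -K_1e^(-2t)sin(2t) + K_1e^(-2t)cos(2t) + K_2e^(-2t)sin(2t) + K_2e^(-2t)cos(2t)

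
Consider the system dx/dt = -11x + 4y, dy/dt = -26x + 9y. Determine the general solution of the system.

Coefficient matrix A = [[-11, 4], [-26, 9]].
Characteristic polynomial det(A - λI) = λ^2 + 2λ + 5 = 0.
Eigenvalues λ = -1 ± 2i (complex conjugate pair).
For λ=-1+2i: an eigenvector is (1,3) - i(1,2) = (1 - i, 3 - 2i).
A real fundamental pair from Re and Im of e^((-1+2i)t)v: X_1 = e^(-t)(cos(2t)·(1,3) + sin(2t)·(1,2)), X_2 = e^(-t)(sin(2t)·(1,3) - cos(2t)·(1,2)).
General solution: C_1X_1 + C_2X_2.

x(t) = C_1e^(-t)sin(2t) + C_1e^(-t)cos(2t) + C_2e^(-t)sin(2t) - C_2e^(-t)cos(2t), y(t) = 2C_1e^(-t)sin(2t) + 3C_1e^(-t)cos(2t) + 3C_2e^(-t)sin(2t) - 2C_2e^(-t)cos(2t)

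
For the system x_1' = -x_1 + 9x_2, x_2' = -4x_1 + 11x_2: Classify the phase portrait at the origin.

A = [[-1,9],[-4,11]]; det(A-λI) = λ^2 - 10λ + 25.
repeated λ = 5 with a single eigenvector.

unstable improper node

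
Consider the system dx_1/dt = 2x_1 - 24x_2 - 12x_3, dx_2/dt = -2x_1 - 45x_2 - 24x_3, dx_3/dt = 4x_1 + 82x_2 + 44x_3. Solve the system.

Coefficient matrix A = [[2, -24, -12], [-2, -45, -24], [4, 82, 44]].
det(A - λI) = 0 gives eigenvalues λ = 2, 3, -4.
For λ=2: eigenvector (1,2,-4).
For λ=3: eigenvector (0,1,-2).
For λ=-4: eigenvector (2,4,-7).
General solution: c_1e^(2t)(1,2,-4) + c_2e^(3t)(0,1,-2) + c_3e^(-4t)(2,4,-7).

x_1(t) = c_1e^(2t) + 2c_3e^(-4t), x_2(t) = 2c_1e^(2t) + c_2e^(3t) + 4c_3e^(-4t), x_3(t) = -4c_1e^(2t) - 2c_2e^(3t) - 7c_3e^(-4t)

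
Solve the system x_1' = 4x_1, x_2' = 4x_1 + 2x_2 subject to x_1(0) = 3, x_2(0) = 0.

Coefficient matrix A = [[4, 0], [4, 2]].
Characteristic polynomial det(A - λI) = λ^2 - 6λ + 8 = 0.
Eigenvalues λ = 4, 2.
For λ=4: (A-λI) row 2 is [4, -2], so an eigenvector is (1, 2).
For λ=2: (A-λI) row 1 is [2, 0], so an eigenvector is (0, -1).
General solution: c_1e^(4t)(1,2) + c_2e^(2t)(0,-1).
Applying x_1(0)=3, x_2(0)=0 gives c_1=3, c_2=6.

x_1(t) = 3e^(4t), x_2(t) = 6e^(4t) - 6e^(2t)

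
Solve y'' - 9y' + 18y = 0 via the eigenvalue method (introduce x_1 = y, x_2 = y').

y(t) = C_1e^(3t) + C_2e^(6t)

Let x_1 = y, x_2 = y'. Then x_1' = x_2 and x_2' = -18x_1 + 9x_2.
A = [[0,1],[-18,9]]; det(A-λI) = λ^2 - 9λ + 18.
Eigenvalues λ = 3, 6 with eigenvectors (1,3), (1,6).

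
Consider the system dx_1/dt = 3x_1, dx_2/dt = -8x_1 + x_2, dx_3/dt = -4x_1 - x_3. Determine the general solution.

Coefficient matrix A = [[3, 0, 0], [-8, 1, 0], [-4, 0, -1]].
det(A - λI) = 0 gives eigenvalues λ = 3, 1, -1.
For λ=3: eigenvector (1,-4,-1).
For λ=1: eigenvector (0,1,0).
For λ=-1: eigenvector (0,0,1).
General solution: C_1e^(3t)(1,-4,-1) + C_2e^(t)(0,1,0) + C_3e^(-t)(0,0,1).

x_1(t) = C_1e^(3t), x_2(t) = -4C_1e^(3t) + C_2e^(t), x_3(t) = -C_1e^(3t) + C_3e^(-t)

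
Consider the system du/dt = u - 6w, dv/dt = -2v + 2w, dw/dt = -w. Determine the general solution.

Coefficient matrix A = [[1, 0, -6], [0, -2, 2], [0, 0, -1]].
det(A - λI) = 0 gives eigenvalues λ = -2, 1, -1.
For λ=-2: eigenvector (0,1,0).
For λ=1: eigenvector (1,0,0).
For λ=-1: eigenvector (3,2,1).
General solution: K_1e^(-2t)(0,1,0) + K_2e^(t)(1,0,0) + K_3e^(-t)(3,2,1).

u(t) = K_2e^(t) + 3K_3e^(-t), v(t) = K_1e^(-2t) + 2K_3e^(-t), w(t) = K_3e^(-t)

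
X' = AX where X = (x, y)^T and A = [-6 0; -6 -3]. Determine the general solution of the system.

x(t) = -c_2e^(-6t), y(t) = c_1e^(-3t) - 2c_2e^(-6t)

Coefficient matrix A = [[-6, 0], [-6, -3]].
Characteristic polynomial det(A - λI) = λ^2 + 9λ + 18 = 0.
Eigenvalues λ = -3, -6.
For λ=-3: (A-λI) row 1 is [-3, 0], so an eigenvector is (0, 1).
For λ=-6: (A-λI) row 2 is [-6, 3], so an eigenvector is (-1, -2).
General solution: c_1e^(-3t)(0,1) + c_2e^(-6t)(-1,-2).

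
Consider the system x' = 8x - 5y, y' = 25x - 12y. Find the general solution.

Coefficient matrix A = [[8, -5], [25, -12]].
Characteristic polynomial det(A - λI) = λ^2 + 4λ + 29 = 0.
Eigenvalues λ = -2 ± 5i (complex conjugate pair).
For λ=-2+5i: an eigenvector is (0,-1) - i(1,2) = (0 - i, -1 - 2i).
A real fundamental pair from Re and Im of e^((-2+5i)t)v: X_1 = e^(-2t)(cos(5t)·(0,-1) + sin(5t)·(1,2)), X_2 = e^(-2t)(sin(5t)·(0,-1) - cos(5t)·(1,2)).
General solution: c_1X_1 + c_2X_2.

x(t) = c_1e^(-2t)sin(5t) - c_2e^(-2t)cos(5t), y(t) = 2c_1e^(-2t)sin(5t) - c_1e^(-2t)cos(5t) - c_2e^(-2t)sin(5t) - 2c_2e^(-2t)cos(5t)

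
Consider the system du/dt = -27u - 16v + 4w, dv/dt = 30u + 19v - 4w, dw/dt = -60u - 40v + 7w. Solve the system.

u(t) = c_1e^(-3t) - 4c_2e^(3t) + 2c_3e^(-t), v(t) = -c_1e^(-3t) + 5c_2e^(3t) - 2c_3e^(-t), w(t) = 2c_1e^(-3t) - 10c_2e^(3t) + 5c_3e^(-t)

Coefficient matrix A = [[-27, -16, 4], [30, 19, -4], [-60, -40, 7]].
det(A - λI) = 0 gives eigenvalues λ = -3, 3, -1.
For λ=-3: eigenvector (1,-1,2).
For λ=3: eigenvector (-4,5,-10).
For λ=-1: eigenvector (2,-2,5).
General solution: c_1e^(-3t)(1,-1,2) + c_2e^(3t)(-4,5,-10) + c_3e^(-t)(2,-2,5).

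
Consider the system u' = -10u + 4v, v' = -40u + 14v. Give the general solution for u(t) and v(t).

Coefficient matrix A = [[-10, 4], [-40, 14]].
Characteristic polynomial det(A - λI) = λ^2 - 4λ + 20 = 0.
Eigenvalues λ = 2 ± 4i (complex conjugate pair).
For λ=2+4i: an eigenvector is (0,1) - i(1,3) = (0 - i, 1 - 3i).
A real fundamental pair from Re and Im of e^((2+4i)t)v: X_1 = e^(2t)(cos(4t)·(0,1) + sin(4t)·(1,3)), X_2 = e^(2t)(sin(4t)·(0,1) - cos(4t)·(1,3)).
General solution: K_1X_1 + K_2X_2.

u(t) = K_1e^(2t)sin(4t) - K_2e^(2t)cos(4t), v(t) = 3K_1e^(2t)sin(4t) + K_1e^(2t)cos(4t) + K_2e^(2t)sin(4t) - 3K_2e^(2t)cos(4t)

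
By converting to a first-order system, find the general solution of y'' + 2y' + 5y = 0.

Let x_1 = y, x_2 = y'. Then x_1' = x_2 and x_2' = -5x_1 - 2x_2.
A = [[0,1],[-5,-2]]; det(A-λI) = λ^2 + 2λ + 5.
Eigenvalues λ = -1 ± 2i.

y(t) = K_1e^(-t)cos(2t) + K_2e^(-t)sin(2t)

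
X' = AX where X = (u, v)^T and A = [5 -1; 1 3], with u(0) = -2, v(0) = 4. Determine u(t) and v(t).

Coefficient matrix A = [[5, -1], [1, 3]].
Characteristic polynomial det(A - λI) = λ^2 - 8λ + 16 = 0.
Single eigenvalue λ = 4 with algebraic multiplicity 2.
Eigenvector v = (1,1); generalized eigenvector w with (A-λI)w=v is (-2,-3).
General solution: e^(4t)[c_1·v + c_2·(t·v + w)].
Applying u(0)=-2, v(0)=4 gives c_1=-14, c_2=-6.

u(t) = -6te^(4t) - 2e^(4t), v(t) = -6te^(4t) + 4e^(4t)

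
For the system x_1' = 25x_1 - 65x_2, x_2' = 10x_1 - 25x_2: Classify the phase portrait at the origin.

center

A = [[25,-65],[10,-25]]; det(A-λI) = λ^2 + 25.
λ = 0 ± 5i: zero real part.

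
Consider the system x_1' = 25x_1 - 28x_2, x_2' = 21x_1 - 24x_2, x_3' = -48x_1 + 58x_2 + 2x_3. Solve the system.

Coefficient matrix A = [[25, -28, 0], [21, -24, 0], [-48, 58, 2]].
det(A - λI) = 0 gives eigenvalues λ = -3, 4, 2.
For λ=-3: eigenvector (1,1,-2).
For λ=4: eigenvector (-4,-3,9).
For λ=2: eigenvector (0,0,1).
General solution: c_1e^(-3t)(1,1,-2) + c_2e^(4t)(-4,-3,9) + c_3e^(2t)(0,0,1).

x_1(t) = c_1e^(-3t) - 4c_2e^(4t), x_2(t) = c_1e^(-3t) - 3c_2e^(4t), x_3(t) = -2c_1e^(-3t) + 9c_2e^(4t) + c_3e^(2t)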